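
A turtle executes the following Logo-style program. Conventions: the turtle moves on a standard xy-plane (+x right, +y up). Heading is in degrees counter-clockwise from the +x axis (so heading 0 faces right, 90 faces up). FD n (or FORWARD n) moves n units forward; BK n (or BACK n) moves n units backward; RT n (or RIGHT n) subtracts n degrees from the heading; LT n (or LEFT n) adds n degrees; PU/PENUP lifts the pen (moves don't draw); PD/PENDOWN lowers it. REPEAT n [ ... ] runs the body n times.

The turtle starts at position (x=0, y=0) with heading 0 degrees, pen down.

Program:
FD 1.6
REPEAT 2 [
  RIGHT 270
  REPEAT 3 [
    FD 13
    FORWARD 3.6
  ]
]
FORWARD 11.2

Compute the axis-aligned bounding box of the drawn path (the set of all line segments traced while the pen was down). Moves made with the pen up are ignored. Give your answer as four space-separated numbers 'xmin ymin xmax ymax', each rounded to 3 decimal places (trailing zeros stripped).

Answer: -59.4 0 1.6 49.8

Derivation:
Executing turtle program step by step:
Start: pos=(0,0), heading=0, pen down
FD 1.6: (0,0) -> (1.6,0) [heading=0, draw]
REPEAT 2 [
  -- iteration 1/2 --
  RT 270: heading 0 -> 90
  REPEAT 3 [
    -- iteration 1/3 --
    FD 13: (1.6,0) -> (1.6,13) [heading=90, draw]
    FD 3.6: (1.6,13) -> (1.6,16.6) [heading=90, draw]
    -- iteration 2/3 --
    FD 13: (1.6,16.6) -> (1.6,29.6) [heading=90, draw]
    FD 3.6: (1.6,29.6) -> (1.6,33.2) [heading=90, draw]
    -- iteration 3/3 --
    FD 13: (1.6,33.2) -> (1.6,46.2) [heading=90, draw]
    FD 3.6: (1.6,46.2) -> (1.6,49.8) [heading=90, draw]
  ]
  -- iteration 2/2 --
  RT 270: heading 90 -> 180
  REPEAT 3 [
    -- iteration 1/3 --
    FD 13: (1.6,49.8) -> (-11.4,49.8) [heading=180, draw]
    FD 3.6: (-11.4,49.8) -> (-15,49.8) [heading=180, draw]
    -- iteration 2/3 --
    FD 13: (-15,49.8) -> (-28,49.8) [heading=180, draw]
    FD 3.6: (-28,49.8) -> (-31.6,49.8) [heading=180, draw]
    -- iteration 3/3 --
    FD 13: (-31.6,49.8) -> (-44.6,49.8) [heading=180, draw]
    FD 3.6: (-44.6,49.8) -> (-48.2,49.8) [heading=180, draw]
  ]
]
FD 11.2: (-48.2,49.8) -> (-59.4,49.8) [heading=180, draw]
Final: pos=(-59.4,49.8), heading=180, 14 segment(s) drawn

Segment endpoints: x in {-59.4, -48.2, -44.6, -31.6, -28, -15, -11.4, 0, 1.6, 1.6, 1.6, 1.6, 1.6, 1.6, 1.6}, y in {0, 13, 16.6, 29.6, 33.2, 46.2, 49.8, 49.8, 49.8, 49.8, 49.8}
xmin=-59.4, ymin=0, xmax=1.6, ymax=49.8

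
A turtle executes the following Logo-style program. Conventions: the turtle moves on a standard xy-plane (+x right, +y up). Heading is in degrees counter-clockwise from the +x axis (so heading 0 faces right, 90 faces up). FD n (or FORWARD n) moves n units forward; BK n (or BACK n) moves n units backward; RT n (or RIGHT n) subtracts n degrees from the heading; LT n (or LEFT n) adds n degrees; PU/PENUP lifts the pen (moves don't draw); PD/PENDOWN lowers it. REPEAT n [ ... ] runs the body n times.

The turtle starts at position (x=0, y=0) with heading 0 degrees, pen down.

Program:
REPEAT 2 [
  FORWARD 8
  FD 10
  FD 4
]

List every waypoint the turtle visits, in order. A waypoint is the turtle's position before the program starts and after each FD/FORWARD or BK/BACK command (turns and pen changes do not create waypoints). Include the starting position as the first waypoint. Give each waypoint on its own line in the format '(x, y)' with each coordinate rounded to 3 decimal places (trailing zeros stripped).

Answer: (0, 0)
(8, 0)
(18, 0)
(22, 0)
(30, 0)
(40, 0)
(44, 0)

Derivation:
Executing turtle program step by step:
Start: pos=(0,0), heading=0, pen down
REPEAT 2 [
  -- iteration 1/2 --
  FD 8: (0,0) -> (8,0) [heading=0, draw]
  FD 10: (8,0) -> (18,0) [heading=0, draw]
  FD 4: (18,0) -> (22,0) [heading=0, draw]
  -- iteration 2/2 --
  FD 8: (22,0) -> (30,0) [heading=0, draw]
  FD 10: (30,0) -> (40,0) [heading=0, draw]
  FD 4: (40,0) -> (44,0) [heading=0, draw]
]
Final: pos=(44,0), heading=0, 6 segment(s) drawn
Waypoints (7 total):
(0, 0)
(8, 0)
(18, 0)
(22, 0)
(30, 0)
(40, 0)
(44, 0)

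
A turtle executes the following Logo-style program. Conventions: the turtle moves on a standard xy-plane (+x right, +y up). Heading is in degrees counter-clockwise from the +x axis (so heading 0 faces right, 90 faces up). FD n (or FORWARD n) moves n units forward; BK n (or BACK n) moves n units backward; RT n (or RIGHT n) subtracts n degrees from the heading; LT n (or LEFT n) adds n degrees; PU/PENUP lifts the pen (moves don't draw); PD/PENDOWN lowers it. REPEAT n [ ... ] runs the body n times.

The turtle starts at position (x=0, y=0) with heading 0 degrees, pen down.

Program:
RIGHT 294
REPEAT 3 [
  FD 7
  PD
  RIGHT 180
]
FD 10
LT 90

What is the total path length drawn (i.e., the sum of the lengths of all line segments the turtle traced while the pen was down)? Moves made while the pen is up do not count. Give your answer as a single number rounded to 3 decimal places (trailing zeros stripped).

Executing turtle program step by step:
Start: pos=(0,0), heading=0, pen down
RT 294: heading 0 -> 66
REPEAT 3 [
  -- iteration 1/3 --
  FD 7: (0,0) -> (2.847,6.395) [heading=66, draw]
  PD: pen down
  RT 180: heading 66 -> 246
  -- iteration 2/3 --
  FD 7: (2.847,6.395) -> (0,0) [heading=246, draw]
  PD: pen down
  RT 180: heading 246 -> 66
  -- iteration 3/3 --
  FD 7: (0,0) -> (2.847,6.395) [heading=66, draw]
  PD: pen down
  RT 180: heading 66 -> 246
]
FD 10: (2.847,6.395) -> (-1.22,-2.741) [heading=246, draw]
LT 90: heading 246 -> 336
Final: pos=(-1.22,-2.741), heading=336, 4 segment(s) drawn

Segment lengths:
  seg 1: (0,0) -> (2.847,6.395), length = 7
  seg 2: (2.847,6.395) -> (0,0), length = 7
  seg 3: (0,0) -> (2.847,6.395), length = 7
  seg 4: (2.847,6.395) -> (-1.22,-2.741), length = 10
Total = 31

Answer: 31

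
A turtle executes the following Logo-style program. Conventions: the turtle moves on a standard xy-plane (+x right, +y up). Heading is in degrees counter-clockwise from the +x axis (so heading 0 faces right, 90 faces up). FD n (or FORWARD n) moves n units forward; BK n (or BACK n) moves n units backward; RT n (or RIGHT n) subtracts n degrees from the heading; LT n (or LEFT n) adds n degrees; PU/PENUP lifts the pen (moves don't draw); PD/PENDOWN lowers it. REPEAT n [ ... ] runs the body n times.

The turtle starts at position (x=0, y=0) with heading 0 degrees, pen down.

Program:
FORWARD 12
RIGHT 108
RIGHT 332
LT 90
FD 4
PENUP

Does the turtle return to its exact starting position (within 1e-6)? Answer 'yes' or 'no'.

Answer: no

Derivation:
Executing turtle program step by step:
Start: pos=(0,0), heading=0, pen down
FD 12: (0,0) -> (12,0) [heading=0, draw]
RT 108: heading 0 -> 252
RT 332: heading 252 -> 280
LT 90: heading 280 -> 10
FD 4: (12,0) -> (15.939,0.695) [heading=10, draw]
PU: pen up
Final: pos=(15.939,0.695), heading=10, 2 segment(s) drawn

Start position: (0, 0)
Final position: (15.939, 0.695)
Distance = 15.954; >= 1e-6 -> NOT closed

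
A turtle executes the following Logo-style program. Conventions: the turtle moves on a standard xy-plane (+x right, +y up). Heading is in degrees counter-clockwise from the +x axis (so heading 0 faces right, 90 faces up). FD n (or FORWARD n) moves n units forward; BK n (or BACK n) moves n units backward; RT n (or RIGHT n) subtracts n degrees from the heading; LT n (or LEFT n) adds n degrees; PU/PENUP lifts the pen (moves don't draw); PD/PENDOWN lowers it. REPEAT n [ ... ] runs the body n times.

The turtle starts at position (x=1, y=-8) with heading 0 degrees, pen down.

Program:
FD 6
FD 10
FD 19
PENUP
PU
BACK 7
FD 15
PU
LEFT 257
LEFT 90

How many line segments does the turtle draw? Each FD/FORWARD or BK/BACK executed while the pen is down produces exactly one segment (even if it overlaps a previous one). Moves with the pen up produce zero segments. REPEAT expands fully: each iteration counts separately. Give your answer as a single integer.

Answer: 3

Derivation:
Executing turtle program step by step:
Start: pos=(1,-8), heading=0, pen down
FD 6: (1,-8) -> (7,-8) [heading=0, draw]
FD 10: (7,-8) -> (17,-8) [heading=0, draw]
FD 19: (17,-8) -> (36,-8) [heading=0, draw]
PU: pen up
PU: pen up
BK 7: (36,-8) -> (29,-8) [heading=0, move]
FD 15: (29,-8) -> (44,-8) [heading=0, move]
PU: pen up
LT 257: heading 0 -> 257
LT 90: heading 257 -> 347
Final: pos=(44,-8), heading=347, 3 segment(s) drawn
Segments drawn: 3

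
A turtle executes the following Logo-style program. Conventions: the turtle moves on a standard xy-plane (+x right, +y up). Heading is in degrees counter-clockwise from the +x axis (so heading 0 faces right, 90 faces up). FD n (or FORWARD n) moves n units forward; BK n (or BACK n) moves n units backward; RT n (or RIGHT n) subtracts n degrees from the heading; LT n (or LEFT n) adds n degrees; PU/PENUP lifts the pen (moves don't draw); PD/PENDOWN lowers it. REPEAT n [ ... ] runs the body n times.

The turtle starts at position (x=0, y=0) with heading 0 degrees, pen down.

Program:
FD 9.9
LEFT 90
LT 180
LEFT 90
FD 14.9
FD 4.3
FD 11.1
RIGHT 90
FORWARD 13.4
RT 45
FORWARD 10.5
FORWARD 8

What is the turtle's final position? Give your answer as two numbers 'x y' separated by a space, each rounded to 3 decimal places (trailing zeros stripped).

Answer: 27.119 -26.481

Derivation:
Executing turtle program step by step:
Start: pos=(0,0), heading=0, pen down
FD 9.9: (0,0) -> (9.9,0) [heading=0, draw]
LT 90: heading 0 -> 90
LT 180: heading 90 -> 270
LT 90: heading 270 -> 0
FD 14.9: (9.9,0) -> (24.8,0) [heading=0, draw]
FD 4.3: (24.8,0) -> (29.1,0) [heading=0, draw]
FD 11.1: (29.1,0) -> (40.2,0) [heading=0, draw]
RT 90: heading 0 -> 270
FD 13.4: (40.2,0) -> (40.2,-13.4) [heading=270, draw]
RT 45: heading 270 -> 225
FD 10.5: (40.2,-13.4) -> (32.775,-20.825) [heading=225, draw]
FD 8: (32.775,-20.825) -> (27.119,-26.481) [heading=225, draw]
Final: pos=(27.119,-26.481), heading=225, 7 segment(s) drawn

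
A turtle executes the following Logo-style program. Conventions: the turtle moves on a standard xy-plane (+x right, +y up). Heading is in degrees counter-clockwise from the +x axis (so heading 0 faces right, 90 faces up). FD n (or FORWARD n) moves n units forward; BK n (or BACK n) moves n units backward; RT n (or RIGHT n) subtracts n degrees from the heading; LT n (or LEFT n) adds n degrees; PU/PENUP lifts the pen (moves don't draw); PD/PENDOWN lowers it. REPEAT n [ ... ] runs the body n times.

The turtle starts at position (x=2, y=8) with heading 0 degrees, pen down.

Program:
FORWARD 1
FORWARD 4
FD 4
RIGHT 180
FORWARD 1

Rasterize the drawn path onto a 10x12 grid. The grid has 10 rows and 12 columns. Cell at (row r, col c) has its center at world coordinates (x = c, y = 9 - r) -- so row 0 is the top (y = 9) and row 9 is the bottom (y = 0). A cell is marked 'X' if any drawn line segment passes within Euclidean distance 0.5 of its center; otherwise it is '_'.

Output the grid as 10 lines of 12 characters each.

Answer: ____________
__XXXXXXXXXX
____________
____________
____________
____________
____________
____________
____________
____________

Derivation:
Segment 0: (2,8) -> (3,8)
Segment 1: (3,8) -> (7,8)
Segment 2: (7,8) -> (11,8)
Segment 3: (11,8) -> (10,8)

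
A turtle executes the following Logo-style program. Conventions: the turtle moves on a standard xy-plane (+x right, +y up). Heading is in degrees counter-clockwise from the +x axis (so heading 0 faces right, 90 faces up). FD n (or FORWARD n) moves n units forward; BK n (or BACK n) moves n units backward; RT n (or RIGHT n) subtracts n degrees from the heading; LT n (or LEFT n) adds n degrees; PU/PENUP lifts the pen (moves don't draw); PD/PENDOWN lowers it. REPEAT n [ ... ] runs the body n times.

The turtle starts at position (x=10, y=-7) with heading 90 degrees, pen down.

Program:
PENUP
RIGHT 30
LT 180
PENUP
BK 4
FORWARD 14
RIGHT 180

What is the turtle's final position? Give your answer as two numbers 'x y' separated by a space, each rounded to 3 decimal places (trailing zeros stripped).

Answer: 5 -15.66

Derivation:
Executing turtle program step by step:
Start: pos=(10,-7), heading=90, pen down
PU: pen up
RT 30: heading 90 -> 60
LT 180: heading 60 -> 240
PU: pen up
BK 4: (10,-7) -> (12,-3.536) [heading=240, move]
FD 14: (12,-3.536) -> (5,-15.66) [heading=240, move]
RT 180: heading 240 -> 60
Final: pos=(5,-15.66), heading=60, 0 segment(s) drawn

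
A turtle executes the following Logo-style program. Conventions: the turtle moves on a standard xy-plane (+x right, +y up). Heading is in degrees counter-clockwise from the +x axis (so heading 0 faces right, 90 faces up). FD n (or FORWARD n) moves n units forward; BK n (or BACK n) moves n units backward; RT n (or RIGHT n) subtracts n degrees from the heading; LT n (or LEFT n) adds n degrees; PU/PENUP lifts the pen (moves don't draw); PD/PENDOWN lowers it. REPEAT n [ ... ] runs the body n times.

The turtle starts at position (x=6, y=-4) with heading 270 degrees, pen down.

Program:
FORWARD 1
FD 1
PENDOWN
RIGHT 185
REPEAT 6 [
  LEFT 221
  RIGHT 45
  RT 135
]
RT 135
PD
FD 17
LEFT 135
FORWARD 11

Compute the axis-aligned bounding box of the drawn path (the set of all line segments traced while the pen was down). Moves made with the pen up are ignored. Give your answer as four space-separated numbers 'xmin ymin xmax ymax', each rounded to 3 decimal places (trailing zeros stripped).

Executing turtle program step by step:
Start: pos=(6,-4), heading=270, pen down
FD 1: (6,-4) -> (6,-5) [heading=270, draw]
FD 1: (6,-5) -> (6,-6) [heading=270, draw]
PD: pen down
RT 185: heading 270 -> 85
REPEAT 6 [
  -- iteration 1/6 --
  LT 221: heading 85 -> 306
  RT 45: heading 306 -> 261
  RT 135: heading 261 -> 126
  -- iteration 2/6 --
  LT 221: heading 126 -> 347
  RT 45: heading 347 -> 302
  RT 135: heading 302 -> 167
  -- iteration 3/6 --
  LT 221: heading 167 -> 28
  RT 45: heading 28 -> 343
  RT 135: heading 343 -> 208
  -- iteration 4/6 --
  LT 221: heading 208 -> 69
  RT 45: heading 69 -> 24
  RT 135: heading 24 -> 249
  -- iteration 5/6 --
  LT 221: heading 249 -> 110
  RT 45: heading 110 -> 65
  RT 135: heading 65 -> 290
  -- iteration 6/6 --
  LT 221: heading 290 -> 151
  RT 45: heading 151 -> 106
  RT 135: heading 106 -> 331
]
RT 135: heading 331 -> 196
PD: pen down
FD 17: (6,-6) -> (-10.341,-10.686) [heading=196, draw]
LT 135: heading 196 -> 331
FD 11: (-10.341,-10.686) -> (-0.721,-16.019) [heading=331, draw]
Final: pos=(-0.721,-16.019), heading=331, 4 segment(s) drawn

Segment endpoints: x in {-10.341, -0.721, 6}, y in {-16.019, -10.686, -6, -5, -4}
xmin=-10.341, ymin=-16.019, xmax=6, ymax=-4

Answer: -10.341 -16.019 6 -4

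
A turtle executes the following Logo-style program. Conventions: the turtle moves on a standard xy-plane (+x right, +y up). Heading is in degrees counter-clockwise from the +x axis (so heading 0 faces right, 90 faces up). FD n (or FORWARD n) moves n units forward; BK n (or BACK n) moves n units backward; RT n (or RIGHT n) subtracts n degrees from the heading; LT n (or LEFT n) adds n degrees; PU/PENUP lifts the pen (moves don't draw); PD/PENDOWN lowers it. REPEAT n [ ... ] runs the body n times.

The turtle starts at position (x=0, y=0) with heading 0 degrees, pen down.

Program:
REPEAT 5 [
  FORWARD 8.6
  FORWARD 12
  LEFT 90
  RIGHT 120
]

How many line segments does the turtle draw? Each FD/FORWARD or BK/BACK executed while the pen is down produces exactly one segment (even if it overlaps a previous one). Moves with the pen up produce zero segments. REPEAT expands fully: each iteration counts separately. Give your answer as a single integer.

Executing turtle program step by step:
Start: pos=(0,0), heading=0, pen down
REPEAT 5 [
  -- iteration 1/5 --
  FD 8.6: (0,0) -> (8.6,0) [heading=0, draw]
  FD 12: (8.6,0) -> (20.6,0) [heading=0, draw]
  LT 90: heading 0 -> 90
  RT 120: heading 90 -> 330
  -- iteration 2/5 --
  FD 8.6: (20.6,0) -> (28.048,-4.3) [heading=330, draw]
  FD 12: (28.048,-4.3) -> (38.44,-10.3) [heading=330, draw]
  LT 90: heading 330 -> 60
  RT 120: heading 60 -> 300
  -- iteration 3/5 --
  FD 8.6: (38.44,-10.3) -> (42.74,-17.748) [heading=300, draw]
  FD 12: (42.74,-17.748) -> (48.74,-28.14) [heading=300, draw]
  LT 90: heading 300 -> 30
  RT 120: heading 30 -> 270
  -- iteration 4/5 --
  FD 8.6: (48.74,-28.14) -> (48.74,-36.74) [heading=270, draw]
  FD 12: (48.74,-36.74) -> (48.74,-48.74) [heading=270, draw]
  LT 90: heading 270 -> 0
  RT 120: heading 0 -> 240
  -- iteration 5/5 --
  FD 8.6: (48.74,-48.74) -> (44.44,-56.188) [heading=240, draw]
  FD 12: (44.44,-56.188) -> (38.44,-66.58) [heading=240, draw]
  LT 90: heading 240 -> 330
  RT 120: heading 330 -> 210
]
Final: pos=(38.44,-66.58), heading=210, 10 segment(s) drawn
Segments drawn: 10

Answer: 10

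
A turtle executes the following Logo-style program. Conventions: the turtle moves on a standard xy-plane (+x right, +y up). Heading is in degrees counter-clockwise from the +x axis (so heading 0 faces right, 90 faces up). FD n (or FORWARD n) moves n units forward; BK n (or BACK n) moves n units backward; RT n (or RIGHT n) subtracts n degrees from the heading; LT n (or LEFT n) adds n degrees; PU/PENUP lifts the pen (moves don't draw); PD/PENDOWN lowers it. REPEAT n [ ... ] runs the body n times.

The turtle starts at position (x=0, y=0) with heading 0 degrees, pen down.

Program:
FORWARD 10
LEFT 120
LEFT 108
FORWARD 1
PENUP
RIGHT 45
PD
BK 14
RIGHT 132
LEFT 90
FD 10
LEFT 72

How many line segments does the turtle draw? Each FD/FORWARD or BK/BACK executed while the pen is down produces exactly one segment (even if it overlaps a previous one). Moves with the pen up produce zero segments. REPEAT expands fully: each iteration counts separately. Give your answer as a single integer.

Answer: 4

Derivation:
Executing turtle program step by step:
Start: pos=(0,0), heading=0, pen down
FD 10: (0,0) -> (10,0) [heading=0, draw]
LT 120: heading 0 -> 120
LT 108: heading 120 -> 228
FD 1: (10,0) -> (9.331,-0.743) [heading=228, draw]
PU: pen up
RT 45: heading 228 -> 183
PD: pen down
BK 14: (9.331,-0.743) -> (23.312,-0.01) [heading=183, draw]
RT 132: heading 183 -> 51
LT 90: heading 51 -> 141
FD 10: (23.312,-0.01) -> (15.54,6.283) [heading=141, draw]
LT 72: heading 141 -> 213
Final: pos=(15.54,6.283), heading=213, 4 segment(s) drawn
Segments drawn: 4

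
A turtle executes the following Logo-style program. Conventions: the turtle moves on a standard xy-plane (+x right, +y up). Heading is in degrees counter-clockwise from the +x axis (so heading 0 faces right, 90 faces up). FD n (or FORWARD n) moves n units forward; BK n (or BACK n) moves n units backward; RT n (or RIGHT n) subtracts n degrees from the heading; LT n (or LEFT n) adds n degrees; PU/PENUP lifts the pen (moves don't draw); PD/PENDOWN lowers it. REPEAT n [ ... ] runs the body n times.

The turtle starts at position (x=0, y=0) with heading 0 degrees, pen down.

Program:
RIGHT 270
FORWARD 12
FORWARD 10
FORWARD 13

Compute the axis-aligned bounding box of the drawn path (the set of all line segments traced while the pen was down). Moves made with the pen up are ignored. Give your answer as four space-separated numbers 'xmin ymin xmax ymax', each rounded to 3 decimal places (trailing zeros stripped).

Answer: 0 0 0 35

Derivation:
Executing turtle program step by step:
Start: pos=(0,0), heading=0, pen down
RT 270: heading 0 -> 90
FD 12: (0,0) -> (0,12) [heading=90, draw]
FD 10: (0,12) -> (0,22) [heading=90, draw]
FD 13: (0,22) -> (0,35) [heading=90, draw]
Final: pos=(0,35), heading=90, 3 segment(s) drawn

Segment endpoints: x in {0, 0, 0, 0}, y in {0, 12, 22, 35}
xmin=0, ymin=0, xmax=0, ymax=35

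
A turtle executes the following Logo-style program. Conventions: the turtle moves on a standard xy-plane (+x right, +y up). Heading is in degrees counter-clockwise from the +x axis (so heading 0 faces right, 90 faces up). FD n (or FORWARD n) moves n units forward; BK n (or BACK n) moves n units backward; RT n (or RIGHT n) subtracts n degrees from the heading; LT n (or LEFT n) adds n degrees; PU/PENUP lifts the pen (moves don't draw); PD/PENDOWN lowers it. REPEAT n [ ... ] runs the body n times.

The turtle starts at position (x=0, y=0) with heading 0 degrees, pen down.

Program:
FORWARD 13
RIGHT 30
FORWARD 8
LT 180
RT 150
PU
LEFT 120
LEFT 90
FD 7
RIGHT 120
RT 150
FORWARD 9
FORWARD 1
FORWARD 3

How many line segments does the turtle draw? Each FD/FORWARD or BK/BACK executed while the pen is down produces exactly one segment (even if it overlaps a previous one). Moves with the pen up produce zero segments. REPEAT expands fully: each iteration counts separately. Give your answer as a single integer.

Executing turtle program step by step:
Start: pos=(0,0), heading=0, pen down
FD 13: (0,0) -> (13,0) [heading=0, draw]
RT 30: heading 0 -> 330
FD 8: (13,0) -> (19.928,-4) [heading=330, draw]
LT 180: heading 330 -> 150
RT 150: heading 150 -> 0
PU: pen up
LT 120: heading 0 -> 120
LT 90: heading 120 -> 210
FD 7: (19.928,-4) -> (13.866,-7.5) [heading=210, move]
RT 120: heading 210 -> 90
RT 150: heading 90 -> 300
FD 9: (13.866,-7.5) -> (18.366,-15.294) [heading=300, move]
FD 1: (18.366,-15.294) -> (18.866,-16.16) [heading=300, move]
FD 3: (18.866,-16.16) -> (20.366,-18.758) [heading=300, move]
Final: pos=(20.366,-18.758), heading=300, 2 segment(s) drawn
Segments drawn: 2

Answer: 2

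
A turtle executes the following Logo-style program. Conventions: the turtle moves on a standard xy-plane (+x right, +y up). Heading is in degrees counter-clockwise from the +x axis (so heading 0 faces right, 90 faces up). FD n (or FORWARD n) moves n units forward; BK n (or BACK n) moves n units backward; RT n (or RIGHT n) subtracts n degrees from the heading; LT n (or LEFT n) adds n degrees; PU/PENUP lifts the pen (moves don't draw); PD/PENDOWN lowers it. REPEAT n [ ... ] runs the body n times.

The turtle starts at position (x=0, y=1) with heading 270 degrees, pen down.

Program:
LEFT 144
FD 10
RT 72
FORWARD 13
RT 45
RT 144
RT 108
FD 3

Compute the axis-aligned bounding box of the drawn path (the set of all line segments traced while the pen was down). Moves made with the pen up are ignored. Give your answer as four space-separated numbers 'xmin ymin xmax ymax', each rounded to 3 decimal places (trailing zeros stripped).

Answer: 0 1 20.363 9.09

Derivation:
Executing turtle program step by step:
Start: pos=(0,1), heading=270, pen down
LT 144: heading 270 -> 54
FD 10: (0,1) -> (5.878,9.09) [heading=54, draw]
RT 72: heading 54 -> 342
FD 13: (5.878,9.09) -> (18.242,5.073) [heading=342, draw]
RT 45: heading 342 -> 297
RT 144: heading 297 -> 153
RT 108: heading 153 -> 45
FD 3: (18.242,5.073) -> (20.363,7.194) [heading=45, draw]
Final: pos=(20.363,7.194), heading=45, 3 segment(s) drawn

Segment endpoints: x in {0, 5.878, 18.242, 20.363}, y in {1, 5.073, 7.194, 9.09}
xmin=0, ymin=1, xmax=20.363, ymax=9.09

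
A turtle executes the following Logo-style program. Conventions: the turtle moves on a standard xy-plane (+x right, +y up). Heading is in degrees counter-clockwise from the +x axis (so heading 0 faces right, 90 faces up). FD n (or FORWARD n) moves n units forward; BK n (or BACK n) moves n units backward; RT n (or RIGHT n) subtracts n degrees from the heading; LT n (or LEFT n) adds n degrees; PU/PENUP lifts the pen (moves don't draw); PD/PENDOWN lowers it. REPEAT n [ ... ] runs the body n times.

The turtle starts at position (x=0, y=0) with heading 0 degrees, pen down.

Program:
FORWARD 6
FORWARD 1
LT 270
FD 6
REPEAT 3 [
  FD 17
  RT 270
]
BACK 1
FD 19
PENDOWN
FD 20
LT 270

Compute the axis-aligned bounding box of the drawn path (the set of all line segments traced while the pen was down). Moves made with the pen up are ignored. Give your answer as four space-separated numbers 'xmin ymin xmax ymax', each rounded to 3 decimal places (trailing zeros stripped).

Answer: -14 -23 25 0

Derivation:
Executing turtle program step by step:
Start: pos=(0,0), heading=0, pen down
FD 6: (0,0) -> (6,0) [heading=0, draw]
FD 1: (6,0) -> (7,0) [heading=0, draw]
LT 270: heading 0 -> 270
FD 6: (7,0) -> (7,-6) [heading=270, draw]
REPEAT 3 [
  -- iteration 1/3 --
  FD 17: (7,-6) -> (7,-23) [heading=270, draw]
  RT 270: heading 270 -> 0
  -- iteration 2/3 --
  FD 17: (7,-23) -> (24,-23) [heading=0, draw]
  RT 270: heading 0 -> 90
  -- iteration 3/3 --
  FD 17: (24,-23) -> (24,-6) [heading=90, draw]
  RT 270: heading 90 -> 180
]
BK 1: (24,-6) -> (25,-6) [heading=180, draw]
FD 19: (25,-6) -> (6,-6) [heading=180, draw]
PD: pen down
FD 20: (6,-6) -> (-14,-6) [heading=180, draw]
LT 270: heading 180 -> 90
Final: pos=(-14,-6), heading=90, 9 segment(s) drawn

Segment endpoints: x in {-14, 0, 6, 6, 7, 7, 7, 24, 24, 25}, y in {-23, -6, -6, -6, 0}
xmin=-14, ymin=-23, xmax=25, ymax=0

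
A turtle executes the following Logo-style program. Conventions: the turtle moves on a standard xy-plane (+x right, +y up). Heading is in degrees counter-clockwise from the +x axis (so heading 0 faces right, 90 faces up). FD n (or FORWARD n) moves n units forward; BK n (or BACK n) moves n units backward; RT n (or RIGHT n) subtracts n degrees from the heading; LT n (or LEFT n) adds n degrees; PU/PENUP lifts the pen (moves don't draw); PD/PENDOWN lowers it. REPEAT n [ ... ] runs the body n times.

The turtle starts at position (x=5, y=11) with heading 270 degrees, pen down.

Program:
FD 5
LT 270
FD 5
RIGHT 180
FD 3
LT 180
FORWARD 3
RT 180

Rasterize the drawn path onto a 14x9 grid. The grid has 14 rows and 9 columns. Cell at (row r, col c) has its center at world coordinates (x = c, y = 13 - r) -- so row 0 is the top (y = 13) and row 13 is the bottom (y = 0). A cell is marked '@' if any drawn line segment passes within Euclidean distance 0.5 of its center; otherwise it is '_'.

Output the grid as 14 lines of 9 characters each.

Segment 0: (5,11) -> (5,6)
Segment 1: (5,6) -> (-0,6)
Segment 2: (-0,6) -> (3,6)
Segment 3: (3,6) -> (-0,6)

Answer: _________
_________
_____@___
_____@___
_____@___
_____@___
_____@___
@@@@@@___
_________
_________
_________
_________
_________
_________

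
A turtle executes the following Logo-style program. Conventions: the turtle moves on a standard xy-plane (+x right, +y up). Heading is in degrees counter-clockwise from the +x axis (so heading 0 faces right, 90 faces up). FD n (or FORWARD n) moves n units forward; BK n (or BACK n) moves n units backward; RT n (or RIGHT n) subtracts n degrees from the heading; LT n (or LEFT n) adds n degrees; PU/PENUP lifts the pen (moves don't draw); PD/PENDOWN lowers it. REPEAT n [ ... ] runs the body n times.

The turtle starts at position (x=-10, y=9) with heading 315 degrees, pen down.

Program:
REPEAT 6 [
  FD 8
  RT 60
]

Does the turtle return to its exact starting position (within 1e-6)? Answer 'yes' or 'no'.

Executing turtle program step by step:
Start: pos=(-10,9), heading=315, pen down
REPEAT 6 [
  -- iteration 1/6 --
  FD 8: (-10,9) -> (-4.343,3.343) [heading=315, draw]
  RT 60: heading 315 -> 255
  -- iteration 2/6 --
  FD 8: (-4.343,3.343) -> (-6.414,-4.384) [heading=255, draw]
  RT 60: heading 255 -> 195
  -- iteration 3/6 --
  FD 8: (-6.414,-4.384) -> (-14.141,-6.455) [heading=195, draw]
  RT 60: heading 195 -> 135
  -- iteration 4/6 --
  FD 8: (-14.141,-6.455) -> (-19.798,-0.798) [heading=135, draw]
  RT 60: heading 135 -> 75
  -- iteration 5/6 --
  FD 8: (-19.798,-0.798) -> (-17.727,6.929) [heading=75, draw]
  RT 60: heading 75 -> 15
  -- iteration 6/6 --
  FD 8: (-17.727,6.929) -> (-10,9) [heading=15, draw]
  RT 60: heading 15 -> 315
]
Final: pos=(-10,9), heading=315, 6 segment(s) drawn

Start position: (-10, 9)
Final position: (-10, 9)
Distance = 0; < 1e-6 -> CLOSED

Answer: yes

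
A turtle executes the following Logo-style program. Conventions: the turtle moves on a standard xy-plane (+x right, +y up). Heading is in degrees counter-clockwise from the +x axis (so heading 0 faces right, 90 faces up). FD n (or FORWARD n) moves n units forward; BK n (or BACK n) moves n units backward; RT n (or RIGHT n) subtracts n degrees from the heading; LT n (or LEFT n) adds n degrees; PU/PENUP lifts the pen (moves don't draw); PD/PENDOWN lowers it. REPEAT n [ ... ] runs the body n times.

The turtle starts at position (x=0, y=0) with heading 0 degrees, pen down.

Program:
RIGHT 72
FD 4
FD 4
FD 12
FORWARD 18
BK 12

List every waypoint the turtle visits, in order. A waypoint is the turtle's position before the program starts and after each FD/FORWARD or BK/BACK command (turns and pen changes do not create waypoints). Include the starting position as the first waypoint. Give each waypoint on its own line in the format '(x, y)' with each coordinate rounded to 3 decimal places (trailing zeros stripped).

Answer: (0, 0)
(1.236, -3.804)
(2.472, -7.608)
(6.18, -19.021)
(11.743, -36.14)
(8.034, -24.727)

Derivation:
Executing turtle program step by step:
Start: pos=(0,0), heading=0, pen down
RT 72: heading 0 -> 288
FD 4: (0,0) -> (1.236,-3.804) [heading=288, draw]
FD 4: (1.236,-3.804) -> (2.472,-7.608) [heading=288, draw]
FD 12: (2.472,-7.608) -> (6.18,-19.021) [heading=288, draw]
FD 18: (6.18,-19.021) -> (11.743,-36.14) [heading=288, draw]
BK 12: (11.743,-36.14) -> (8.034,-24.727) [heading=288, draw]
Final: pos=(8.034,-24.727), heading=288, 5 segment(s) drawn
Waypoints (6 total):
(0, 0)
(1.236, -3.804)
(2.472, -7.608)
(6.18, -19.021)
(11.743, -36.14)
(8.034, -24.727)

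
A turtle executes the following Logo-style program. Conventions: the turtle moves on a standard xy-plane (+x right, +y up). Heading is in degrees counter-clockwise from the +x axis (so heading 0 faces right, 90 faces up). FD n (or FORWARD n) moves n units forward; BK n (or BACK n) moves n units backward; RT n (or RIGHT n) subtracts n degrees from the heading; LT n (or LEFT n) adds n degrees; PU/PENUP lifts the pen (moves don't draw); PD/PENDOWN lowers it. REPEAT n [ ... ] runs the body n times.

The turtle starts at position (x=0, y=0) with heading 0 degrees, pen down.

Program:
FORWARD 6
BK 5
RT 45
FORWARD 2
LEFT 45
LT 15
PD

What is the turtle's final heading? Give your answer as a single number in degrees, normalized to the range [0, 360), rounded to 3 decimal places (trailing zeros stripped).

Executing turtle program step by step:
Start: pos=(0,0), heading=0, pen down
FD 6: (0,0) -> (6,0) [heading=0, draw]
BK 5: (6,0) -> (1,0) [heading=0, draw]
RT 45: heading 0 -> 315
FD 2: (1,0) -> (2.414,-1.414) [heading=315, draw]
LT 45: heading 315 -> 0
LT 15: heading 0 -> 15
PD: pen down
Final: pos=(2.414,-1.414), heading=15, 3 segment(s) drawn

Answer: 15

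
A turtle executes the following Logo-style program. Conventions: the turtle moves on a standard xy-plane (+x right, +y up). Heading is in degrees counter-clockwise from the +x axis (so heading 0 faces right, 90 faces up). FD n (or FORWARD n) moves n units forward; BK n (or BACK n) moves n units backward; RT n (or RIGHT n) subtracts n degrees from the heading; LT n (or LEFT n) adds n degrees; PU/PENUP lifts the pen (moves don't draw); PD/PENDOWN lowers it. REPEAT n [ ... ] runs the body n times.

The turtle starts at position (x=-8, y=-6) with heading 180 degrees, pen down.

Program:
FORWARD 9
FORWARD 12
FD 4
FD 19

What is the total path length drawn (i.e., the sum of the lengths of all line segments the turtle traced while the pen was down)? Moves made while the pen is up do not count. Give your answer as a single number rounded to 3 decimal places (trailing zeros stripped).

Answer: 44

Derivation:
Executing turtle program step by step:
Start: pos=(-8,-6), heading=180, pen down
FD 9: (-8,-6) -> (-17,-6) [heading=180, draw]
FD 12: (-17,-6) -> (-29,-6) [heading=180, draw]
FD 4: (-29,-6) -> (-33,-6) [heading=180, draw]
FD 19: (-33,-6) -> (-52,-6) [heading=180, draw]
Final: pos=(-52,-6), heading=180, 4 segment(s) drawn

Segment lengths:
  seg 1: (-8,-6) -> (-17,-6), length = 9
  seg 2: (-17,-6) -> (-29,-6), length = 12
  seg 3: (-29,-6) -> (-33,-6), length = 4
  seg 4: (-33,-6) -> (-52,-6), length = 19
Total = 44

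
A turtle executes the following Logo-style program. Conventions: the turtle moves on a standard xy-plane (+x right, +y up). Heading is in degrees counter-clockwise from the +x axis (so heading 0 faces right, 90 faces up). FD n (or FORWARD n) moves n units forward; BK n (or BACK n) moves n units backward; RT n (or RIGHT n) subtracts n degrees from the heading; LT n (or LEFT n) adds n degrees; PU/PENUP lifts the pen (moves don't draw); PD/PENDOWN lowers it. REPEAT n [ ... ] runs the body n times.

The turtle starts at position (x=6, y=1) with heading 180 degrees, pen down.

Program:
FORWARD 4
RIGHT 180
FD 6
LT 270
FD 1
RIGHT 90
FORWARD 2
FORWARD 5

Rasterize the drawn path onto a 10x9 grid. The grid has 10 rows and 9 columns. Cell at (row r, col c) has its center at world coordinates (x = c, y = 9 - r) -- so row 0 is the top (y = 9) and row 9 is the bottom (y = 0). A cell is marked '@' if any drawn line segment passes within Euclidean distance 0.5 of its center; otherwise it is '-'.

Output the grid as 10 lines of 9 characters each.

Segment 0: (6,1) -> (2,1)
Segment 1: (2,1) -> (8,1)
Segment 2: (8,1) -> (8,0)
Segment 3: (8,0) -> (6,0)
Segment 4: (6,0) -> (1,0)

Answer: ---------
---------
---------
---------
---------
---------
---------
---------
--@@@@@@@
-@@@@@@@@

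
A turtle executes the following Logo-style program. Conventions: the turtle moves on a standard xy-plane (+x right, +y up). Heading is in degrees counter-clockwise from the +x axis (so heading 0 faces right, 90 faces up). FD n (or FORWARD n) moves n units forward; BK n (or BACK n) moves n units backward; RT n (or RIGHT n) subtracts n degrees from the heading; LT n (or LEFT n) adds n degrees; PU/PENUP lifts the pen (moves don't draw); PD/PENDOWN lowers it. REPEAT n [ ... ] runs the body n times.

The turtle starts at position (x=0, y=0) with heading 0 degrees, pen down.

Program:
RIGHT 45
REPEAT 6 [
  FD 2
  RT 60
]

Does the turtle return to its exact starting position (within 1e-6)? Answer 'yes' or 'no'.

Executing turtle program step by step:
Start: pos=(0,0), heading=0, pen down
RT 45: heading 0 -> 315
REPEAT 6 [
  -- iteration 1/6 --
  FD 2: (0,0) -> (1.414,-1.414) [heading=315, draw]
  RT 60: heading 315 -> 255
  -- iteration 2/6 --
  FD 2: (1.414,-1.414) -> (0.897,-3.346) [heading=255, draw]
  RT 60: heading 255 -> 195
  -- iteration 3/6 --
  FD 2: (0.897,-3.346) -> (-1.035,-3.864) [heading=195, draw]
  RT 60: heading 195 -> 135
  -- iteration 4/6 --
  FD 2: (-1.035,-3.864) -> (-2.449,-2.449) [heading=135, draw]
  RT 60: heading 135 -> 75
  -- iteration 5/6 --
  FD 2: (-2.449,-2.449) -> (-1.932,-0.518) [heading=75, draw]
  RT 60: heading 75 -> 15
  -- iteration 6/6 --
  FD 2: (-1.932,-0.518) -> (0,0) [heading=15, draw]
  RT 60: heading 15 -> 315
]
Final: pos=(0,0), heading=315, 6 segment(s) drawn

Start position: (0, 0)
Final position: (0, 0)
Distance = 0; < 1e-6 -> CLOSED

Answer: yes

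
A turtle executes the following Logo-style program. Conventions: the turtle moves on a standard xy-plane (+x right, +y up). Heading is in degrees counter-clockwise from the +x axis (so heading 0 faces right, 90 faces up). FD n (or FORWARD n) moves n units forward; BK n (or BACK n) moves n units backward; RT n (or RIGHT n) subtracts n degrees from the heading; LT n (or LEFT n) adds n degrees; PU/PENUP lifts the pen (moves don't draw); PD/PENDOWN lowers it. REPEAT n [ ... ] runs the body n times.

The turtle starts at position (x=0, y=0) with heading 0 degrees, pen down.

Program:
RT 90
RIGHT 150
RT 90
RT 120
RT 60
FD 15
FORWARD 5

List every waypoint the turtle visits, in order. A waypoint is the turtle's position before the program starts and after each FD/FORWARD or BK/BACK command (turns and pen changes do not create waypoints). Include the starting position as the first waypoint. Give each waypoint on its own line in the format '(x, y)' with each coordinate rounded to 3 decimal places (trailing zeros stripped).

Answer: (0, 0)
(-12.99, -7.5)
(-17.321, -10)

Derivation:
Executing turtle program step by step:
Start: pos=(0,0), heading=0, pen down
RT 90: heading 0 -> 270
RT 150: heading 270 -> 120
RT 90: heading 120 -> 30
RT 120: heading 30 -> 270
RT 60: heading 270 -> 210
FD 15: (0,0) -> (-12.99,-7.5) [heading=210, draw]
FD 5: (-12.99,-7.5) -> (-17.321,-10) [heading=210, draw]
Final: pos=(-17.321,-10), heading=210, 2 segment(s) drawn
Waypoints (3 total):
(0, 0)
(-12.99, -7.5)
(-17.321, -10)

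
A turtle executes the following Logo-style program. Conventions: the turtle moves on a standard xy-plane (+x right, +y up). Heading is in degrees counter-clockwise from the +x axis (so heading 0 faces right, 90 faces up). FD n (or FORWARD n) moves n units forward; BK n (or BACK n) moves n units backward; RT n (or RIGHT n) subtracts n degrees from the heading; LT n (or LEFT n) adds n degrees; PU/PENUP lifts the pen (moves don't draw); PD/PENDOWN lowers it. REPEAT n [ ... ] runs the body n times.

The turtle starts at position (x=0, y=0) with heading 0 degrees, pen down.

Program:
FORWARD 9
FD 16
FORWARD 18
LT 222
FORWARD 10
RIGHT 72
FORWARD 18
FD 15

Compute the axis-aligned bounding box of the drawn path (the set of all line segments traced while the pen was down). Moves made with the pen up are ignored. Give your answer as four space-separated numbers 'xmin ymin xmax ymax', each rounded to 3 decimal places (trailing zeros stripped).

Answer: 0 -6.691 43 9.809

Derivation:
Executing turtle program step by step:
Start: pos=(0,0), heading=0, pen down
FD 9: (0,0) -> (9,0) [heading=0, draw]
FD 16: (9,0) -> (25,0) [heading=0, draw]
FD 18: (25,0) -> (43,0) [heading=0, draw]
LT 222: heading 0 -> 222
FD 10: (43,0) -> (35.569,-6.691) [heading=222, draw]
RT 72: heading 222 -> 150
FD 18: (35.569,-6.691) -> (19.98,2.309) [heading=150, draw]
FD 15: (19.98,2.309) -> (6.99,9.809) [heading=150, draw]
Final: pos=(6.99,9.809), heading=150, 6 segment(s) drawn

Segment endpoints: x in {0, 6.99, 9, 19.98, 25, 35.569, 43}, y in {-6.691, 0, 2.309, 9.809}
xmin=0, ymin=-6.691, xmax=43, ymax=9.809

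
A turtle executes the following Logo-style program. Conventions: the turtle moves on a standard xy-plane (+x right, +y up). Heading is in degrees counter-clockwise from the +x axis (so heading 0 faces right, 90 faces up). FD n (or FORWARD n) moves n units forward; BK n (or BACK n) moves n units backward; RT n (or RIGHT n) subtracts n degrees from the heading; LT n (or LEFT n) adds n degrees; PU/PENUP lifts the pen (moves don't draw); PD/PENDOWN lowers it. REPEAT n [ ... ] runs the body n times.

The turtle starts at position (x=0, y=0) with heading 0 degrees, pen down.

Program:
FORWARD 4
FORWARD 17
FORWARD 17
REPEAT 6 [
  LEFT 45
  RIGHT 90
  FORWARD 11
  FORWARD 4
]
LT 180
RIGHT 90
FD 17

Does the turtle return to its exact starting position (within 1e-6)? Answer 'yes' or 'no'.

Executing turtle program step by step:
Start: pos=(0,0), heading=0, pen down
FD 4: (0,0) -> (4,0) [heading=0, draw]
FD 17: (4,0) -> (21,0) [heading=0, draw]
FD 17: (21,0) -> (38,0) [heading=0, draw]
REPEAT 6 [
  -- iteration 1/6 --
  LT 45: heading 0 -> 45
  RT 90: heading 45 -> 315
  FD 11: (38,0) -> (45.778,-7.778) [heading=315, draw]
  FD 4: (45.778,-7.778) -> (48.607,-10.607) [heading=315, draw]
  -- iteration 2/6 --
  LT 45: heading 315 -> 0
  RT 90: heading 0 -> 270
  FD 11: (48.607,-10.607) -> (48.607,-21.607) [heading=270, draw]
  FD 4: (48.607,-21.607) -> (48.607,-25.607) [heading=270, draw]
  -- iteration 3/6 --
  LT 45: heading 270 -> 315
  RT 90: heading 315 -> 225
  FD 11: (48.607,-25.607) -> (40.828,-33.385) [heading=225, draw]
  FD 4: (40.828,-33.385) -> (38,-36.213) [heading=225, draw]
  -- iteration 4/6 --
  LT 45: heading 225 -> 270
  RT 90: heading 270 -> 180
  FD 11: (38,-36.213) -> (27,-36.213) [heading=180, draw]
  FD 4: (27,-36.213) -> (23,-36.213) [heading=180, draw]
  -- iteration 5/6 --
  LT 45: heading 180 -> 225
  RT 90: heading 225 -> 135
  FD 11: (23,-36.213) -> (15.222,-28.435) [heading=135, draw]
  FD 4: (15.222,-28.435) -> (12.393,-25.607) [heading=135, draw]
  -- iteration 6/6 --
  LT 45: heading 135 -> 180
  RT 90: heading 180 -> 90
  FD 11: (12.393,-25.607) -> (12.393,-14.607) [heading=90, draw]
  FD 4: (12.393,-14.607) -> (12.393,-10.607) [heading=90, draw]
]
LT 180: heading 90 -> 270
RT 90: heading 270 -> 180
FD 17: (12.393,-10.607) -> (-4.607,-10.607) [heading=180, draw]
Final: pos=(-4.607,-10.607), heading=180, 16 segment(s) drawn

Start position: (0, 0)
Final position: (-4.607, -10.607)
Distance = 11.564; >= 1e-6 -> NOT closed

Answer: no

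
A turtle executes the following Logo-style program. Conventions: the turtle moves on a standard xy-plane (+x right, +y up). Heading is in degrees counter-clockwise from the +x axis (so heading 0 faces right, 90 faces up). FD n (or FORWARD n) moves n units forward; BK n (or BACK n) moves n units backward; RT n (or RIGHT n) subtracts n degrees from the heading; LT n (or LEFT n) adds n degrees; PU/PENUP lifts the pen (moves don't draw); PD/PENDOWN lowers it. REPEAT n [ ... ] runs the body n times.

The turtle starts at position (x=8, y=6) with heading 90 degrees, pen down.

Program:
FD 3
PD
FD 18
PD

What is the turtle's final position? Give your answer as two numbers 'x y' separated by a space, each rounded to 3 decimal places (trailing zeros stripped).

Executing turtle program step by step:
Start: pos=(8,6), heading=90, pen down
FD 3: (8,6) -> (8,9) [heading=90, draw]
PD: pen down
FD 18: (8,9) -> (8,27) [heading=90, draw]
PD: pen down
Final: pos=(8,27), heading=90, 2 segment(s) drawn

Answer: 8 27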